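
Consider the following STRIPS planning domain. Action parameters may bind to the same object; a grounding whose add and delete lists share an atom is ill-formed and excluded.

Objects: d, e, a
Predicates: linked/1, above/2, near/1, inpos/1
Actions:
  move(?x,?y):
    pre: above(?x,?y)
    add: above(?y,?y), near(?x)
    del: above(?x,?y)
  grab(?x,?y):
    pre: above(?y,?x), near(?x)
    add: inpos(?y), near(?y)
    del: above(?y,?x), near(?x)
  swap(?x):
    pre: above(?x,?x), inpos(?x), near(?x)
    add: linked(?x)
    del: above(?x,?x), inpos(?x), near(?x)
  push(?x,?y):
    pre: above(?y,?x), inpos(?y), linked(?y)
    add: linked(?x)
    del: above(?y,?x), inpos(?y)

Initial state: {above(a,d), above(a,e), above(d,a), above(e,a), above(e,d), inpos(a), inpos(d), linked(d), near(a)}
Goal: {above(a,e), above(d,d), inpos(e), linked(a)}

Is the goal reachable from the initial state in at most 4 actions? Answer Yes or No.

Yes

1. move(e,d)  →  {above(a,d), above(a,e), above(d,a), above(d,d), above(e,a), inpos(a), inpos(d), linked(d), near(a), near(e)}
2. grab(a,e)  →  {above(a,d), above(a,e), above(d,a), above(d,d), inpos(a), inpos(d), inpos(e), linked(d), near(e)}
3. push(a,d)  →  {above(a,d), above(a,e), above(d,d), inpos(a), inpos(e), linked(a), linked(d), near(e)}
optimal plan length = 3; 3 ≤ 4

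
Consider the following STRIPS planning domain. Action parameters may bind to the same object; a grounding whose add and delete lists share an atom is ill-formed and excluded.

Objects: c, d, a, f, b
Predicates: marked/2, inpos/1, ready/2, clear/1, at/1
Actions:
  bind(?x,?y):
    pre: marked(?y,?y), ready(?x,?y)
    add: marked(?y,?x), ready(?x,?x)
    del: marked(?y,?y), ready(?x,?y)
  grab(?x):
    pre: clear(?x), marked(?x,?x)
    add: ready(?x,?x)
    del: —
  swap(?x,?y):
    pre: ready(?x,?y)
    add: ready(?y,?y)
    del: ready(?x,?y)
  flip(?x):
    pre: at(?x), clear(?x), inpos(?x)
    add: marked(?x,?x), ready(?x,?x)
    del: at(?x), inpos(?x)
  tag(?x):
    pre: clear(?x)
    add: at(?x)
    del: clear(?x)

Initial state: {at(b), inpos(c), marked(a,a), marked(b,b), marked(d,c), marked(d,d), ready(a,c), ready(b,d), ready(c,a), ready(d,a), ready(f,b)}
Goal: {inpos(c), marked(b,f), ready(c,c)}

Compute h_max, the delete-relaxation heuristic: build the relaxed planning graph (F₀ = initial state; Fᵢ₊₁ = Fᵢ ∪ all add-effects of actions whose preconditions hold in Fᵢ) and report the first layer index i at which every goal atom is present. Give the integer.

1

F0 = init (11 atoms)
F1 = F0 ∪ {marked(a,c), marked(a,d), marked(b,f), marked(d,b), ready(a,a), ready(b,b), ready(c,c), ready(d,d), ready(f,f)}  (20 atoms)
goal ⊆ F1  ⇒  h_max = 1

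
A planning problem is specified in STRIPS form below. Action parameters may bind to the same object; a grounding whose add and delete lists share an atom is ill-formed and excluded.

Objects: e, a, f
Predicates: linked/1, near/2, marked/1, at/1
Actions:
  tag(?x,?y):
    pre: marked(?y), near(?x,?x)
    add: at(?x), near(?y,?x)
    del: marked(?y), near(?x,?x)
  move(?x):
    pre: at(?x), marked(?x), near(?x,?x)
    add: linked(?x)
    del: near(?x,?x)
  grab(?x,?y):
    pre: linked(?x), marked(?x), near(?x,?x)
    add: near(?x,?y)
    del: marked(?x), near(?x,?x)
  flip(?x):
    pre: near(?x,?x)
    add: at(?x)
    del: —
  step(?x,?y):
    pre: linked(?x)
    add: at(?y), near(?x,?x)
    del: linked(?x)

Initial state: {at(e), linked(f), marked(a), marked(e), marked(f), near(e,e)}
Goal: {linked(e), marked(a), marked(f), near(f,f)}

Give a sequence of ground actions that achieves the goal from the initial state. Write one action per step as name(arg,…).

move(e); step(f,e)

1. move(e)  →  {at(e), linked(e), linked(f), marked(a), marked(e), marked(f)}
2. step(f,e)  →  {at(e), linked(e), marked(a), marked(e), marked(f), near(f,f)}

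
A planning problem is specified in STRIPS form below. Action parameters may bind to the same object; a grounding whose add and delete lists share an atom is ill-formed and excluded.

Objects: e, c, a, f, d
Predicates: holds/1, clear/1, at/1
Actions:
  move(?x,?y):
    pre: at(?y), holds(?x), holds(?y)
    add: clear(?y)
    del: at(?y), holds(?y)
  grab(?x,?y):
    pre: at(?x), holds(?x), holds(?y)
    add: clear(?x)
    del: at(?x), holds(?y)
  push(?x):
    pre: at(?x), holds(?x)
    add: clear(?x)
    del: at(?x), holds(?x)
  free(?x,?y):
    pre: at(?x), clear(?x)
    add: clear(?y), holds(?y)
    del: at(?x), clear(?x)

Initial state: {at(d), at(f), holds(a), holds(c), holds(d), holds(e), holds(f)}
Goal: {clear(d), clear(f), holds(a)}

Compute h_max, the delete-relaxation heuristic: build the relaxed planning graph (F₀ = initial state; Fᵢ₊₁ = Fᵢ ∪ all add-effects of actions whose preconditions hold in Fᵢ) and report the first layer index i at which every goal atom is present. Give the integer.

1

F0 = init (7 atoms)
F1 = F0 ∪ {clear(d), clear(f)}  (9 atoms)
goal ⊆ F1  ⇒  h_max = 1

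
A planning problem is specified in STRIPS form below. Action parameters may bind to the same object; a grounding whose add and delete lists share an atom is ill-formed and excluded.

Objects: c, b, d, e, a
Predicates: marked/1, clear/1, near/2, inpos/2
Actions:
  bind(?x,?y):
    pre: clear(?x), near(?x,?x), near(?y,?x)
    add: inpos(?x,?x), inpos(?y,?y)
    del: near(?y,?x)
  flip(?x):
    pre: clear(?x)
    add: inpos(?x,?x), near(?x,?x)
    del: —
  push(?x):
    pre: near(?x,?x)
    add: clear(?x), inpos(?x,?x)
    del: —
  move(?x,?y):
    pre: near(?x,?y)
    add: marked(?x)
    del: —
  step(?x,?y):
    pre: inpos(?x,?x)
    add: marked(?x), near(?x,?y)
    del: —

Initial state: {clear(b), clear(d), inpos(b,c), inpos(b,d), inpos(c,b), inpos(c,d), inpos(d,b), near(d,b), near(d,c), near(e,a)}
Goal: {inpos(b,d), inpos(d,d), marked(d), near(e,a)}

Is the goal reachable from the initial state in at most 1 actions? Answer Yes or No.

No

1. flip(d)  →  {clear(b), clear(d), inpos(b,c), inpos(b,d), inpos(c,b), inpos(c,d), inpos(d,b), inpos(d,d), near(d,b), near(d,c), near(d,d), near(e,a)}
2. move(d,c)  →  {clear(b), clear(d), inpos(b,c), inpos(b,d), inpos(c,b), inpos(c,d), inpos(d,b), inpos(d,d), marked(d), near(d,b), near(d,c), near(d,d), near(e,a)}
optimal plan length = 2; 2 > 1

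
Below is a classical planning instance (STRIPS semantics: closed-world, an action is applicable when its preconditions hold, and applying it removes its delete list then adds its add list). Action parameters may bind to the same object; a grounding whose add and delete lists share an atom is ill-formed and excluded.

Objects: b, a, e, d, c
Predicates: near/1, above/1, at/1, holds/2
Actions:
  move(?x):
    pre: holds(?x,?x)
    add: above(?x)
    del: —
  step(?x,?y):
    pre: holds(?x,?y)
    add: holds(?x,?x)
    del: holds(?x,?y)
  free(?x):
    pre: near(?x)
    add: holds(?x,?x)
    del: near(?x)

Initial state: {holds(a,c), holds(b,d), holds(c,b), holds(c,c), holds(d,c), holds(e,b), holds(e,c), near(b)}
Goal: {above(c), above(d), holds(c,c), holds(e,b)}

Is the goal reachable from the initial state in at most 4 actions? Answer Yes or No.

1. move(c)  →  {above(c), holds(a,c), holds(b,d), holds(c,b), holds(c,c), holds(d,c), holds(e,b), holds(e,c), near(b)}
2. step(d,c)  →  {above(c), holds(a,c), holds(b,d), holds(c,b), holds(c,c), holds(d,d), holds(e,b), holds(e,c), near(b)}
3. move(d)  →  {above(c), above(d), holds(a,c), holds(b,d), holds(c,b), holds(c,c), holds(d,d), holds(e,b), holds(e,c), near(b)}
optimal plan length = 3; 3 ≤ 4

Yes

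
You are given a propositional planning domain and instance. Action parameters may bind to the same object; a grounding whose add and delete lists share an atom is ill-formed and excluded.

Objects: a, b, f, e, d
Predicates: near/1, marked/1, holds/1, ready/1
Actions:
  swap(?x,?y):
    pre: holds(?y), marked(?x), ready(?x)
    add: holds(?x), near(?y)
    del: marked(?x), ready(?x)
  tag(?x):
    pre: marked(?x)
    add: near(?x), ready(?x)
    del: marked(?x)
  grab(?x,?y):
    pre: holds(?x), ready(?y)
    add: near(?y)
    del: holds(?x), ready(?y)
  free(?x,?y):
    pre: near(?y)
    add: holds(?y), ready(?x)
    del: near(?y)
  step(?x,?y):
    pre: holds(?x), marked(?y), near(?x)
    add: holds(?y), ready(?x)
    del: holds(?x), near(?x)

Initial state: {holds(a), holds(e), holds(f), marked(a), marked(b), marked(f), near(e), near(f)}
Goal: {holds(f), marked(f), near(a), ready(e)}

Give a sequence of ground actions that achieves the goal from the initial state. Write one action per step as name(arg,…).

tag(a); free(e,f)

1. tag(a)  →  {holds(a), holds(e), holds(f), marked(b), marked(f), near(a), near(e), near(f), ready(a)}
2. free(e,f)  →  {holds(a), holds(e), holds(f), marked(b), marked(f), near(a), near(e), ready(a), ready(e)}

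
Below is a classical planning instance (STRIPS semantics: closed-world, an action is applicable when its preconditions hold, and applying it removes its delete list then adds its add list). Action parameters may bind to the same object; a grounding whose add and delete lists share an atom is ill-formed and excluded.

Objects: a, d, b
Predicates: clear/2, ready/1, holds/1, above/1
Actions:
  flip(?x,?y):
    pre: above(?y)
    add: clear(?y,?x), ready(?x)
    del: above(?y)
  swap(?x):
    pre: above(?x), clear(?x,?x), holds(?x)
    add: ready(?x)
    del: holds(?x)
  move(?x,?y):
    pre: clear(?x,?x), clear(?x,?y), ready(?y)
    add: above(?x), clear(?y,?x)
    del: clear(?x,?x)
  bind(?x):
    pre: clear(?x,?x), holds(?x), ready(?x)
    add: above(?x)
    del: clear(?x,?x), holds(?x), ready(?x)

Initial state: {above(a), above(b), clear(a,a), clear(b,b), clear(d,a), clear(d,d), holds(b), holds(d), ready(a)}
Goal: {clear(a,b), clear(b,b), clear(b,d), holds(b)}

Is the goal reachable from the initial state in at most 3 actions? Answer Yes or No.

1. flip(d,b)  →  {above(a), clear(a,a), clear(b,b), clear(b,d), clear(d,a), clear(d,d), holds(b), holds(d), ready(a), ready(d)}
2. flip(b,a)  →  {clear(a,a), clear(a,b), clear(b,b), clear(b,d), clear(d,a), clear(d,d), holds(b), holds(d), ready(a), ready(b), ready(d)}
optimal plan length = 2; 2 ≤ 3

Yes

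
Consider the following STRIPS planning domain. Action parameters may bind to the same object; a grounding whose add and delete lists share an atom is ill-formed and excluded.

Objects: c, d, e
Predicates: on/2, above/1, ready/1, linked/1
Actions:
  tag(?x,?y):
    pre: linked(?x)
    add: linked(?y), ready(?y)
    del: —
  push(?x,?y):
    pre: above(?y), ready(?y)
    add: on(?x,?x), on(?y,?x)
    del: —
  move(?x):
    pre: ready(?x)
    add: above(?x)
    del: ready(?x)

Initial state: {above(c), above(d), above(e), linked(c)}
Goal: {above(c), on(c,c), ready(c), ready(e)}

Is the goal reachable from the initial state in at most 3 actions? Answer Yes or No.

Yes

1. tag(c,c)  →  {above(c), above(d), above(e), linked(c), ready(c)}
2. tag(c,e)  →  {above(c), above(d), above(e), linked(c), linked(e), ready(c), ready(e)}
3. push(c,c)  →  {above(c), above(d), above(e), linked(c), linked(e), on(c,c), ready(c), ready(e)}
optimal plan length = 3; 3 ≤ 3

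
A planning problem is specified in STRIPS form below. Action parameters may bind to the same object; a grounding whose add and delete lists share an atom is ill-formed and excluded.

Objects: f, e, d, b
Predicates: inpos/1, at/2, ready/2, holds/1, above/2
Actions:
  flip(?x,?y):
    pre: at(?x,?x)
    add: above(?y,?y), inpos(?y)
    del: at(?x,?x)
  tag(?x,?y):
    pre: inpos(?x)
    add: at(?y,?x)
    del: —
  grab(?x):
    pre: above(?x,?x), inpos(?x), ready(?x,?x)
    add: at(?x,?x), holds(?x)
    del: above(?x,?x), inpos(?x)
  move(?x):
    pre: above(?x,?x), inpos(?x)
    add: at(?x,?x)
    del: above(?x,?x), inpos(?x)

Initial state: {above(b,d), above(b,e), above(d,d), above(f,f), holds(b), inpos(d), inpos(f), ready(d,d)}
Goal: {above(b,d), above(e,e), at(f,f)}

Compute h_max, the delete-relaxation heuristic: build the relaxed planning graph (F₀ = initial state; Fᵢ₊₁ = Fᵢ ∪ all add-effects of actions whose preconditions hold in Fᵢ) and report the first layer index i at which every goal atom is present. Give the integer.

F0 = init (8 atoms)
F1 = F0 ∪ {at(b,d), at(b,f), at(d,d), at(d,f), at(e,d), at(e,f), at(f,d), at(f,f), holds(d)}  (17 atoms)
F2 = F1 ∪ {above(b,b), above(e,e), inpos(b), inpos(e)}  (21 atoms)
goal ⊆ F2  ⇒  h_max = 2

2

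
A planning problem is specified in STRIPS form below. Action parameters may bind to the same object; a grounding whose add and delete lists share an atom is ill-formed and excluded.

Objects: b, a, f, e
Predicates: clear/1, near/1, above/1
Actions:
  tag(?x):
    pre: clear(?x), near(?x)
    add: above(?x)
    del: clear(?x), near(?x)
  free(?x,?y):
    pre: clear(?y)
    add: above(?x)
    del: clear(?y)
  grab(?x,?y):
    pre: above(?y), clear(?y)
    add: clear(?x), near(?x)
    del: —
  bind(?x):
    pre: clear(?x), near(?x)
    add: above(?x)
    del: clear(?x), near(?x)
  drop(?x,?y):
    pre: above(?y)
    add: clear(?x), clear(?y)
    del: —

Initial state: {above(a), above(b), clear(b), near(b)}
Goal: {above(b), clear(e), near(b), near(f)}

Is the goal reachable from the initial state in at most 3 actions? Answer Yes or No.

Yes

1. grab(f,b)  →  {above(a), above(b), clear(b), clear(f), near(b), near(f)}
2. grab(e,b)  →  {above(a), above(b), clear(b), clear(e), clear(f), near(b), near(e), near(f)}
optimal plan length = 2; 2 ≤ 3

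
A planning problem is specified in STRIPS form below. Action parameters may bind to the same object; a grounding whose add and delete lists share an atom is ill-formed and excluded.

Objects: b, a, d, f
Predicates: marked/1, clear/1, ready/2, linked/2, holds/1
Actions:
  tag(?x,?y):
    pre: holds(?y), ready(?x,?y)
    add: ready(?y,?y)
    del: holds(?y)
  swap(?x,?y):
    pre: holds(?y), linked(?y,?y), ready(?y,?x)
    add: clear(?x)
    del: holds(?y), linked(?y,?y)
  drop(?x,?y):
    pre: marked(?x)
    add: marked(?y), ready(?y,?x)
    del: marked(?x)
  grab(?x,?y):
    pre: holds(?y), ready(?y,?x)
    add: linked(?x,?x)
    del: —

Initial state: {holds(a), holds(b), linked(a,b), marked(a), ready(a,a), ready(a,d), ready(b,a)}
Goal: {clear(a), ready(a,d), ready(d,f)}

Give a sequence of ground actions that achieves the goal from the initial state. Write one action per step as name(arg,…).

1. drop(a,f)  →  {holds(a), holds(b), linked(a,b), marked(f), ready(a,a), ready(a,d), ready(b,a), ready(f,a)}
2. drop(f,d)  →  {holds(a), holds(b), linked(a,b), marked(d), ready(a,a), ready(a,d), ready(b,a), ready(d,f), ready(f,a)}
3. grab(a,b)  →  {holds(a), holds(b), linked(a,a), linked(a,b), marked(d), ready(a,a), ready(a,d), ready(b,a), ready(d,f), ready(f,a)}
4. swap(a,a)  →  {clear(a), holds(b), linked(a,b), marked(d), ready(a,a), ready(a,d), ready(b,a), ready(d,f), ready(f,a)}

drop(a,f); drop(f,d); grab(a,b); swap(a,a)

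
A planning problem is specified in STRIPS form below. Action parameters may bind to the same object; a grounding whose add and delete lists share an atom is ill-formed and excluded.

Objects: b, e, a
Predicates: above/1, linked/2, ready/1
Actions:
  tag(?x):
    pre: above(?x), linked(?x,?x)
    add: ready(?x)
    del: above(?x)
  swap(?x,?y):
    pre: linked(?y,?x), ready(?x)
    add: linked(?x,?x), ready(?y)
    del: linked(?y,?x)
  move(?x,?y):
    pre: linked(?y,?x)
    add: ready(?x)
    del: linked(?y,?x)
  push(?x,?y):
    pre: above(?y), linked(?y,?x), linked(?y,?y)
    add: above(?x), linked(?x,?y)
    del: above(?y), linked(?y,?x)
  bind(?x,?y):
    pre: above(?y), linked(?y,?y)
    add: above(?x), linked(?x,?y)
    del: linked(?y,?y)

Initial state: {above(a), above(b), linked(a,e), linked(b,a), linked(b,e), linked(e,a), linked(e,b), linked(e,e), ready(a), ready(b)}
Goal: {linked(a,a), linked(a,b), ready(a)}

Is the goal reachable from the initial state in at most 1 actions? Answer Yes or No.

1. swap(b,e)  →  {above(a), above(b), linked(a,e), linked(b,a), linked(b,b), linked(b,e), linked(e,a), linked(e,e), ready(a), ready(b), ready(e)}
2. swap(a,b)  →  {above(a), above(b), linked(a,a), linked(a,e), linked(b,b), linked(b,e), linked(e,a), linked(e,e), ready(a), ready(b), ready(e)}
3. bind(a,b)  →  {above(a), above(b), linked(a,a), linked(a,b), linked(a,e), linked(b,e), linked(e,a), linked(e,e), ready(a), ready(b), ready(e)}
optimal plan length = 3; 3 > 1

No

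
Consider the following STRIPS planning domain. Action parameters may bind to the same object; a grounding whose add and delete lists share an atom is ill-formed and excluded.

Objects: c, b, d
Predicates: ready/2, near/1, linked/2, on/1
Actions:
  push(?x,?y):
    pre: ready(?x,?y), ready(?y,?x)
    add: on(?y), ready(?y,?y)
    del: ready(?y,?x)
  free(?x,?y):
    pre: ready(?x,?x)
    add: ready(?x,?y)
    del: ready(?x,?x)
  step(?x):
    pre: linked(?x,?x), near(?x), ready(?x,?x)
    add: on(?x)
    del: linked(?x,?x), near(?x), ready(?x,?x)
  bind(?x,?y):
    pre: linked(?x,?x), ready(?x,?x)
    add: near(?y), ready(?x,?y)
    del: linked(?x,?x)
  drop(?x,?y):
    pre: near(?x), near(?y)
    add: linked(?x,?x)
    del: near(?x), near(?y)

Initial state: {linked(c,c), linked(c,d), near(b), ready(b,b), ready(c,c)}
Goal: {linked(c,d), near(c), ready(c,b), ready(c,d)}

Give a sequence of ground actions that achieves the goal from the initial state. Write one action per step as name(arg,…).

1. bind(c,b)  →  {linked(c,d), near(b), ready(b,b), ready(c,b), ready(c,c)}
2. free(c,d)  →  {linked(c,d), near(b), ready(b,b), ready(c,b), ready(c,d)}
3. drop(b,b)  →  {linked(b,b), linked(c,d), ready(b,b), ready(c,b), ready(c,d)}
4. bind(b,c)  →  {linked(c,d), near(c), ready(b,b), ready(b,c), ready(c,b), ready(c,d)}

bind(c,b); free(c,d); drop(b,b); bind(b,c)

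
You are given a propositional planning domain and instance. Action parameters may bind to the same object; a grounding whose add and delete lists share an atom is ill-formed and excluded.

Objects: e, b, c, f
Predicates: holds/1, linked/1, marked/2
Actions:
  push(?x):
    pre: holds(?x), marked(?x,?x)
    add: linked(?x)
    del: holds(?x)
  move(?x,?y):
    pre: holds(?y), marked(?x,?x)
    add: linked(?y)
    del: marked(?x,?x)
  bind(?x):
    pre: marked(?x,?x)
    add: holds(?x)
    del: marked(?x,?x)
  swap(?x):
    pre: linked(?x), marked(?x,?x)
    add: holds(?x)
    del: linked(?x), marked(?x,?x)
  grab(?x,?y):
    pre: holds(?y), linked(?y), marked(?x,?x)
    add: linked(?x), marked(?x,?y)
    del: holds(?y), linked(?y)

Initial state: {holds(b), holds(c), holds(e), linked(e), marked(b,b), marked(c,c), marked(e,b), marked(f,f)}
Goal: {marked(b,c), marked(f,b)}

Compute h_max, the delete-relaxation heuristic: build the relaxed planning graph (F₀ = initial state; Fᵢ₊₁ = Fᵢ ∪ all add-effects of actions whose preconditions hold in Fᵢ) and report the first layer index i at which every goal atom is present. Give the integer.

2

F0 = init (8 atoms)
F1 = F0 ∪ {holds(f), linked(b), linked(c), linked(f), marked(b,e), marked(c,e), marked(f,e)}  (15 atoms)
F2 = F1 ∪ {marked(b,c), marked(b,f), marked(c,b), marked(c,f), marked(f,b), marked(f,c)}  (21 atoms)
goal ⊆ F2  ⇒  h_max = 2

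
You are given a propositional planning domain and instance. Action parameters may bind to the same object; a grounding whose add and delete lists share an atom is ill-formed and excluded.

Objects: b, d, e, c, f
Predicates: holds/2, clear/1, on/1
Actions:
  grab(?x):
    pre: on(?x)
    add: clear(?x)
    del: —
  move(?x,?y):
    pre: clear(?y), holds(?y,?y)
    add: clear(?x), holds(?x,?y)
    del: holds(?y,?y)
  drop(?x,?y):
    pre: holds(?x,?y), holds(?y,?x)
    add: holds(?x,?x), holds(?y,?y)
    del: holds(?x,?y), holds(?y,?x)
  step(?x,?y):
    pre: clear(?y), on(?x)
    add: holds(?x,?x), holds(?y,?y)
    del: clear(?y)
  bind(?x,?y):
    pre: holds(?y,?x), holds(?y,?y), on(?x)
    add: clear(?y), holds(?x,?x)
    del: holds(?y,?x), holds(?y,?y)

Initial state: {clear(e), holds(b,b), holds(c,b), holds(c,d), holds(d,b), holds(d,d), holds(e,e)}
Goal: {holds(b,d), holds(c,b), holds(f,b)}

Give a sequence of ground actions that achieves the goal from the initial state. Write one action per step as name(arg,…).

1. move(d,e)  →  {clear(d), clear(e), holds(b,b), holds(c,b), holds(c,d), holds(d,b), holds(d,d), holds(d,e)}
2. move(b,d)  →  {clear(b), clear(d), clear(e), holds(b,b), holds(b,d), holds(c,b), holds(c,d), holds(d,b), holds(d,e)}
3. move(f,b)  →  {clear(b), clear(d), clear(e), clear(f), holds(b,d), holds(c,b), holds(c,d), holds(d,b), holds(d,e), holds(f,b)}

move(d,e); move(b,d); move(f,b)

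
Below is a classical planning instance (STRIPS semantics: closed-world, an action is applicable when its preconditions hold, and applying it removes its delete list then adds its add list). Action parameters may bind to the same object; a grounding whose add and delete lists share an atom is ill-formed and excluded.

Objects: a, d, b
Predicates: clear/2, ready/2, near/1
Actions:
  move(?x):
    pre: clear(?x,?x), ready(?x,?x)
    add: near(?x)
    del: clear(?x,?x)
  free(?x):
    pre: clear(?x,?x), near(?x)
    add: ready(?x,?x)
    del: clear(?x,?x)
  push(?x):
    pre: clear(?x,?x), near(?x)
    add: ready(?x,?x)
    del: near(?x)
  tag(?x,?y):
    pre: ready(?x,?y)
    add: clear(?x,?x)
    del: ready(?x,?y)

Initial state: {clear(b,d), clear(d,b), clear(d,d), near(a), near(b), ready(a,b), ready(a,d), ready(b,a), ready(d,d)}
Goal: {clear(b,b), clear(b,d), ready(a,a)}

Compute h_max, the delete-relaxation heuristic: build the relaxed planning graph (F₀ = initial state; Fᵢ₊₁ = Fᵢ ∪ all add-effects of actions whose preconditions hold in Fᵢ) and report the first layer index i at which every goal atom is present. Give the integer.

F0 = init (9 atoms)
F1 = F0 ∪ {clear(a,a), clear(b,b), near(d)}  (12 atoms)
F2 = F1 ∪ {ready(a,a), ready(b,b)}  (14 atoms)
goal ⊆ F2  ⇒  h_max = 2

2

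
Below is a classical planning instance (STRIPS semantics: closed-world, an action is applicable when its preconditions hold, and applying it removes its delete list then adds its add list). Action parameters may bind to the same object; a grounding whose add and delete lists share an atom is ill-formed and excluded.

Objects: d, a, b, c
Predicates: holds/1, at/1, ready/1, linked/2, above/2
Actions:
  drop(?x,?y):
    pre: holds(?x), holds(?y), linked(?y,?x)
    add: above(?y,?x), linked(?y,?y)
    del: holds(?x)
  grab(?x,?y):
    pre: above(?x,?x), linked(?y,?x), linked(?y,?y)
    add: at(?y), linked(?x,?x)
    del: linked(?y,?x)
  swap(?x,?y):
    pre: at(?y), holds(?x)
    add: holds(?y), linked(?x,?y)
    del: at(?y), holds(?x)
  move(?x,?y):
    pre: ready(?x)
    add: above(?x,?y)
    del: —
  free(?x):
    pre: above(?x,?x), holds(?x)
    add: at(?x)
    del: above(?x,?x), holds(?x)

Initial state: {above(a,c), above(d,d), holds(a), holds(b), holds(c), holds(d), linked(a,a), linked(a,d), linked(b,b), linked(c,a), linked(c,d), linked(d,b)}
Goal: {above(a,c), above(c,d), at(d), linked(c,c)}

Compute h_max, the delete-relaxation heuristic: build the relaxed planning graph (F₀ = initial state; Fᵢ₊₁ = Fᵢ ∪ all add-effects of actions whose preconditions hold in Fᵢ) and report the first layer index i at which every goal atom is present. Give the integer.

F0 = init (12 atoms)
F1 = F0 ∪ {above(a,a), above(a,d), above(b,b), above(c,a), above(c,d), above(d,b), at(a), at(d), linked(c,c), linked(d,d)}  (22 atoms)
goal ⊆ F1  ⇒  h_max = 1

1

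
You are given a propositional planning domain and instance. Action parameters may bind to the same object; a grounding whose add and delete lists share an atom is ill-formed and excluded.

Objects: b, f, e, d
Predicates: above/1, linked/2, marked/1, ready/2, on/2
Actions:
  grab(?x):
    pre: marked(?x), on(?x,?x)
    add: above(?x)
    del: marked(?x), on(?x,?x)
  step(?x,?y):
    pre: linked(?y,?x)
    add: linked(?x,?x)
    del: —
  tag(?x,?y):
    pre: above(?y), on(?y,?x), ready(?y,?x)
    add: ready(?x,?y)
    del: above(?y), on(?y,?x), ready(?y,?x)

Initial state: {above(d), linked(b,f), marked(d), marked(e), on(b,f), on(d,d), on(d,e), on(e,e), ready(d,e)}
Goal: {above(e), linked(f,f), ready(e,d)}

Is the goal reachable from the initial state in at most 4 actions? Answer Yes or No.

Yes

1. grab(e)  →  {above(d), above(e), linked(b,f), marked(d), on(b,f), on(d,d), on(d,e), ready(d,e)}
2. step(f,b)  →  {above(d), above(e), linked(b,f), linked(f,f), marked(d), on(b,f), on(d,d), on(d,e), ready(d,e)}
3. tag(e,d)  →  {above(e), linked(b,f), linked(f,f), marked(d), on(b,f), on(d,d), ready(e,d)}
optimal plan length = 3; 3 ≤ 4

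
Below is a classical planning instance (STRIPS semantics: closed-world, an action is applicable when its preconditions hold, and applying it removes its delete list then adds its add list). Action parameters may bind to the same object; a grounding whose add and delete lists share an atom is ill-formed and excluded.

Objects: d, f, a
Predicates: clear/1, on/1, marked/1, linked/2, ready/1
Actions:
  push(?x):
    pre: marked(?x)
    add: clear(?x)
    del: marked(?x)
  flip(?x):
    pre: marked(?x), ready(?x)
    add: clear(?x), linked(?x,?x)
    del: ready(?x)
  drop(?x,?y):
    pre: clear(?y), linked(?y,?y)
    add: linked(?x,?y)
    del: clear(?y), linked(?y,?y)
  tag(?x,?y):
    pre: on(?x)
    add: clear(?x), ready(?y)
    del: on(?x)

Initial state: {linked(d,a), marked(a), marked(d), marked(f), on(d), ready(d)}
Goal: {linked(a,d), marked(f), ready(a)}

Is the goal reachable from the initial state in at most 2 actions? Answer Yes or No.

No

1. flip(d)  →  {clear(d), linked(d,a), linked(d,d), marked(a), marked(d), marked(f), on(d)}
2. drop(a,d)  →  {linked(a,d), linked(d,a), marked(a), marked(d), marked(f), on(d)}
3. tag(d,a)  →  {clear(d), linked(a,d), linked(d,a), marked(a), marked(d), marked(f), ready(a)}
optimal plan length = 3; 3 > 2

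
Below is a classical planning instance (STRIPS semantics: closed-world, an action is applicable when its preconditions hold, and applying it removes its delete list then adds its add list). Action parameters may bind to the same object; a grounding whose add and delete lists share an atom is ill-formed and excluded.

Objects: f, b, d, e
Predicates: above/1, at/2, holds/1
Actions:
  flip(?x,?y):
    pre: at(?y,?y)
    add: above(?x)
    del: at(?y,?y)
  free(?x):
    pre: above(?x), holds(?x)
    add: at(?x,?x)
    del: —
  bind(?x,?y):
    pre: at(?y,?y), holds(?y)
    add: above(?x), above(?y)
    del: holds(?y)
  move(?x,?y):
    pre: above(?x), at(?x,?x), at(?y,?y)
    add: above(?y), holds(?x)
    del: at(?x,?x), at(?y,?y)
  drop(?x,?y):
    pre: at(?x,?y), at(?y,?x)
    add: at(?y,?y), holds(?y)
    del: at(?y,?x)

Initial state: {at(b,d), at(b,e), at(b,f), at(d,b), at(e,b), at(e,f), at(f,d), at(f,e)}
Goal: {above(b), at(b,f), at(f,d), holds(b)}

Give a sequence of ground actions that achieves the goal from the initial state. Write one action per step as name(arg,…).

drop(d,b); flip(b,b)

1. drop(d,b)  →  {at(b,b), at(b,e), at(b,f), at(d,b), at(e,b), at(e,f), at(f,d), at(f,e), holds(b)}
2. flip(b,b)  →  {above(b), at(b,e), at(b,f), at(d,b), at(e,b), at(e,f), at(f,d), at(f,e), holds(b)}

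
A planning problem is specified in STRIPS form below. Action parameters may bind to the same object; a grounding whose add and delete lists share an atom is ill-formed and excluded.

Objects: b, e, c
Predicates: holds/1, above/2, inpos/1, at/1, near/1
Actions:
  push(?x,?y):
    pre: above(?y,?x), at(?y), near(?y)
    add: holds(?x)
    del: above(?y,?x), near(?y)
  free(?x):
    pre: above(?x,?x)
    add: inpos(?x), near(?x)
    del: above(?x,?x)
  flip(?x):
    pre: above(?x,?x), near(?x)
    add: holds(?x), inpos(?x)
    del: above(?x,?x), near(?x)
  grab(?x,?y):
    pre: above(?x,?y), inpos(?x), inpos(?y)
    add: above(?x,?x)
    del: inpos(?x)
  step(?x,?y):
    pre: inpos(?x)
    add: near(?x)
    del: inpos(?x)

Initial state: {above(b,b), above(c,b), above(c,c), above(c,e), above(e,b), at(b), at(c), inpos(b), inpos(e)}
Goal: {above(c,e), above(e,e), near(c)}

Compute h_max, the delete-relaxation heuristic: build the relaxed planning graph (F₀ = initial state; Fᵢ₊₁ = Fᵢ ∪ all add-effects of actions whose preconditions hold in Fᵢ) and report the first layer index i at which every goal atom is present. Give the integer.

F0 = init (9 atoms)
F1 = F0 ∪ {above(e,e), inpos(c), near(b), near(c), near(e)}  (14 atoms)
goal ⊆ F1  ⇒  h_max = 1

1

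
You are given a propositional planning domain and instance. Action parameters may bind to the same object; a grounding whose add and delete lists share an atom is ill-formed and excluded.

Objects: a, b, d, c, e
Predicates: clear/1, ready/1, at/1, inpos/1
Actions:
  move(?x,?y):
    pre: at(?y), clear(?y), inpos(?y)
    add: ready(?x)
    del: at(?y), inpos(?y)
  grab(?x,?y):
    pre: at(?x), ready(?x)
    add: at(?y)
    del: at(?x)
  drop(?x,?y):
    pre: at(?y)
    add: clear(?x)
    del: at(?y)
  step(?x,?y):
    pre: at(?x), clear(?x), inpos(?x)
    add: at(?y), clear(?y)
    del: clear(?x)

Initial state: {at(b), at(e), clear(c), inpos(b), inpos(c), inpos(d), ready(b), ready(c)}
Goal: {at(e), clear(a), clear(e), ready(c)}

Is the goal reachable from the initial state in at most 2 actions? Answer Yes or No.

No

1. grab(b,c)  →  {at(c), at(e), clear(c), inpos(b), inpos(c), inpos(d), ready(b), ready(c)}
2. drop(a,e)  →  {at(c), clear(a), clear(c), inpos(b), inpos(c), inpos(d), ready(b), ready(c)}
3. step(c,e)  →  {at(c), at(e), clear(a), clear(e), inpos(b), inpos(c), inpos(d), ready(b), ready(c)}
optimal plan length = 3; 3 > 2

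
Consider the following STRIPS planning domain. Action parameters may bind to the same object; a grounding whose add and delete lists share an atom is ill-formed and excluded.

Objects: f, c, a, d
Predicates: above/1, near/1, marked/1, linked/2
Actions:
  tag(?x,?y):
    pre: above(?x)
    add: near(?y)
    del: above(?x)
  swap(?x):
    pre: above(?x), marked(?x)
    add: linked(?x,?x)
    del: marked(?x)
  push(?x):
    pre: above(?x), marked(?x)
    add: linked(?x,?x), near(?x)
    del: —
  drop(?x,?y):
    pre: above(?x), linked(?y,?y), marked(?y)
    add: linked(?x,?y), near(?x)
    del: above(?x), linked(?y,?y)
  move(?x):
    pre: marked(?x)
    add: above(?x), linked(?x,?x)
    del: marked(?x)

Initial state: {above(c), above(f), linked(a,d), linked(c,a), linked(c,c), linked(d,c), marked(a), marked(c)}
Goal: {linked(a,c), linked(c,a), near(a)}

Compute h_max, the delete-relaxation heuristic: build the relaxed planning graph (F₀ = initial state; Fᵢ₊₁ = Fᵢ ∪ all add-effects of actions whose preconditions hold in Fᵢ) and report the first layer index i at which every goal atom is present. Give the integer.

F0 = init (8 atoms)
F1 = F0 ∪ {above(a), linked(a,a), linked(f,c), near(a), near(c), near(d), near(f)}  (15 atoms)
F2 = F1 ∪ {linked(a,c), linked(f,a)}  (17 atoms)
goal ⊆ F2  ⇒  h_max = 2

2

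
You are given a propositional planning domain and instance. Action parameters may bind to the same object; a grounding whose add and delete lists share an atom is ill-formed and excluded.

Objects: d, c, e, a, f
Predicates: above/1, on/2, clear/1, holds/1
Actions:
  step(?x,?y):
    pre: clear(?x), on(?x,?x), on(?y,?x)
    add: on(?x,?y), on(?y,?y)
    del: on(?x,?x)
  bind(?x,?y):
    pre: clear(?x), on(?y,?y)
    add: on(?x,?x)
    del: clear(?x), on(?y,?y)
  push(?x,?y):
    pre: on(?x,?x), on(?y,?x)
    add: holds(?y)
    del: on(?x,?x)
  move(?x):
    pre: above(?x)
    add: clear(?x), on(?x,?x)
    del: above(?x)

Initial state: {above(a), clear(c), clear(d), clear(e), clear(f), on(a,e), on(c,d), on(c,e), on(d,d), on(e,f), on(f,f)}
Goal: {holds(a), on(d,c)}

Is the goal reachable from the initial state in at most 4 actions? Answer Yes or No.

Yes

1. step(d,c)  →  {above(a), clear(c), clear(d), clear(e), clear(f), on(a,e), on(c,c), on(c,d), on(c,e), on(d,c), on(e,f), on(f,f)}
2. step(f,e)  →  {above(a), clear(c), clear(d), clear(e), clear(f), on(a,e), on(c,c), on(c,d), on(c,e), on(d,c), on(e,e), on(e,f), on(f,e)}
3. push(e,a)  →  {above(a), clear(c), clear(d), clear(e), clear(f), holds(a), on(a,e), on(c,c), on(c,d), on(c,e), on(d,c), on(e,f), on(f,e)}
optimal plan length = 3; 3 ≤ 4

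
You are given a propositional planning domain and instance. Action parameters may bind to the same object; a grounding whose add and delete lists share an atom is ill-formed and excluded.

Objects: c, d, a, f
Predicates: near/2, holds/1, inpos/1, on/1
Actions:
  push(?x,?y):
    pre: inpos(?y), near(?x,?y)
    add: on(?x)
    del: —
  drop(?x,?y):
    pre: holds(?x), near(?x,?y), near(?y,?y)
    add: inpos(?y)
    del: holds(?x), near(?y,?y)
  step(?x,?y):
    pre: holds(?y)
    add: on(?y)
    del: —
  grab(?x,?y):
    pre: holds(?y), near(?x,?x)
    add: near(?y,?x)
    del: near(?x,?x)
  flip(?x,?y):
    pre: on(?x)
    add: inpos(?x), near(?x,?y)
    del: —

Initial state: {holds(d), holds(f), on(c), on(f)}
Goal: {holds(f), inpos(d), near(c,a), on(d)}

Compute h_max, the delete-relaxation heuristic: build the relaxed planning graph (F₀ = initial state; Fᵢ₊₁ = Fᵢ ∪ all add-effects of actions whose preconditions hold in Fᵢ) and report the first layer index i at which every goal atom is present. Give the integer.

F0 = init (4 atoms)
F1 = F0 ∪ {inpos(c), inpos(f), near(c,a), near(c,c), near(c,d), near(c,f), near(f,a), near(f,c), near(f,d), near(f,f), on(d)}  (15 atoms)
F2 = F1 ∪ {inpos(d), near(d,a), near(d,c), near(d,d), near(d,f)}  (20 atoms)
goal ⊆ F2  ⇒  h_max = 2

2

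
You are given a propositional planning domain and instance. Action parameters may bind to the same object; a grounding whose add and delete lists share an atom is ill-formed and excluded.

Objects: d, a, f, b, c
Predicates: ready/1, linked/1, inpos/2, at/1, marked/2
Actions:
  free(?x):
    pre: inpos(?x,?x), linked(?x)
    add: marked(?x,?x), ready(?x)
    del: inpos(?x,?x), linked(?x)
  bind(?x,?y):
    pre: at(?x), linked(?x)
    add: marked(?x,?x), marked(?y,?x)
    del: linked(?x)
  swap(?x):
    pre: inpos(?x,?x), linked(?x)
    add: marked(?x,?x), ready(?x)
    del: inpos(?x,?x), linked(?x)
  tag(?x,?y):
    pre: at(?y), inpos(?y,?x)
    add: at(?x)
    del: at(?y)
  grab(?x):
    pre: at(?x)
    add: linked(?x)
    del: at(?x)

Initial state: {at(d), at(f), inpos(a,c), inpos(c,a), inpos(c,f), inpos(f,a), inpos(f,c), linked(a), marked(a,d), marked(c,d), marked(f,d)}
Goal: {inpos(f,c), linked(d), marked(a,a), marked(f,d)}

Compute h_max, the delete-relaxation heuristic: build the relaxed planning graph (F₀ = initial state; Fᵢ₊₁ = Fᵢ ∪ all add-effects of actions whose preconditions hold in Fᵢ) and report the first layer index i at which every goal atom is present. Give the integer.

2

F0 = init (11 atoms)
F1 = F0 ∪ {at(a), at(c), linked(d), linked(f)}  (15 atoms)
F2 = F1 ∪ {linked(c), marked(a,a), marked(a,f), marked(b,a), marked(b,d), marked(b,f), marked(c,a), marked(c,f), marked(d,a), marked(d,d), marked(d,f), marked(f,a), marked(f,f)}  (28 atoms)
goal ⊆ F2  ⇒  h_max = 2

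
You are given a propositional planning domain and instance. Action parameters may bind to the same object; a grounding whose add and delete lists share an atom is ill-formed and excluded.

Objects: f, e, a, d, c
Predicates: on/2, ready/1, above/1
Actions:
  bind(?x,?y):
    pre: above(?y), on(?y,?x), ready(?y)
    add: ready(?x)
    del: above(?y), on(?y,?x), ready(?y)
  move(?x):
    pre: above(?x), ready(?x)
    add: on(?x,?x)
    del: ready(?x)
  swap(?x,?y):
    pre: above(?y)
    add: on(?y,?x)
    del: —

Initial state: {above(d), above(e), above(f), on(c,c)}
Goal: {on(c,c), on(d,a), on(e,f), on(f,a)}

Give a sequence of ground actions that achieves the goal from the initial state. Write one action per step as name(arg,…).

1. swap(f,e)  →  {above(d), above(e), above(f), on(c,c), on(e,f)}
2. swap(a,f)  →  {above(d), above(e), above(f), on(c,c), on(e,f), on(f,a)}
3. swap(a,d)  →  {above(d), above(e), above(f), on(c,c), on(d,a), on(e,f), on(f,a)}

swap(f,e); swap(a,f); swap(a,d)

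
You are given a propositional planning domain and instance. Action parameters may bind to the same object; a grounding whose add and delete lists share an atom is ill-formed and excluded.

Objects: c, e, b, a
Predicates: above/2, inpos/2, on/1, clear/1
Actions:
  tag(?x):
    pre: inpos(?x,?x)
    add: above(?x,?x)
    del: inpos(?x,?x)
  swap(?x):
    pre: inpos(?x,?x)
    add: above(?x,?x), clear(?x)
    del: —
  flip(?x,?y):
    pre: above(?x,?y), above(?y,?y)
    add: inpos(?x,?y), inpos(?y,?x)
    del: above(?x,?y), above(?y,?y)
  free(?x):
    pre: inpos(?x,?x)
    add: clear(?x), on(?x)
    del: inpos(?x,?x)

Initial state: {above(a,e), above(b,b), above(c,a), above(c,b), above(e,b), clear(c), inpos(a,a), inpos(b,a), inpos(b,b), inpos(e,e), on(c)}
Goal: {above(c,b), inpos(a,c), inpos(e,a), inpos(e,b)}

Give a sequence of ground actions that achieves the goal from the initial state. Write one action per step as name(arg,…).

1. tag(e)  →  {above(a,e), above(b,b), above(c,a), above(c,b), above(e,b), above(e,e), clear(c), inpos(a,a), inpos(b,a), inpos(b,b), on(c)}
2. tag(a)  →  {above(a,a), above(a,e), above(b,b), above(c,a), above(c,b), above(e,b), above(e,e), clear(c), inpos(b,a), inpos(b,b), on(c)}
3. flip(c,a)  →  {above(a,e), above(b,b), above(c,b), above(e,b), above(e,e), clear(c), inpos(a,c), inpos(b,a), inpos(b,b), inpos(c,a), on(c)}
4. flip(e,b)  →  {above(a,e), above(c,b), above(e,e), clear(c), inpos(a,c), inpos(b,a), inpos(b,b), inpos(b,e), inpos(c,a), inpos(e,b), on(c)}
5. flip(a,e)  →  {above(c,b), clear(c), inpos(a,c), inpos(a,e), inpos(b,a), inpos(b,b), inpos(b,e), inpos(c,a), inpos(e,a), inpos(e,b), on(c)}

tag(e); tag(a); flip(c,a); flip(e,b); flip(a,e)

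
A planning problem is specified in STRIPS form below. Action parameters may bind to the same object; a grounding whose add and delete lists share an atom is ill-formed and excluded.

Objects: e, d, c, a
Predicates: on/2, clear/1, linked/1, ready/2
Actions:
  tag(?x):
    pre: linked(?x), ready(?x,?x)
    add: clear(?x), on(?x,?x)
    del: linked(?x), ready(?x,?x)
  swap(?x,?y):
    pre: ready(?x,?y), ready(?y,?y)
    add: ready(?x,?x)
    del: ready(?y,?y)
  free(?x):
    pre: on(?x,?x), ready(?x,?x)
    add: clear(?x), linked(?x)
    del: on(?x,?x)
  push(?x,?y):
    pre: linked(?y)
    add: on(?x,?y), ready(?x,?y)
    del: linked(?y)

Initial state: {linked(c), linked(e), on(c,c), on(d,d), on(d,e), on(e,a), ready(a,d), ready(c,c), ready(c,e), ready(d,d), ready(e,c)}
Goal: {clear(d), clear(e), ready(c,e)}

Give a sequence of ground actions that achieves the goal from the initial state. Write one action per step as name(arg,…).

1. swap(e,c)  →  {linked(c), linked(e), on(c,c), on(d,d), on(d,e), on(e,a), ready(a,d), ready(c,e), ready(d,d), ready(e,c), ready(e,e)}
2. tag(e)  →  {clear(e), linked(c), on(c,c), on(d,d), on(d,e), on(e,a), on(e,e), ready(a,d), ready(c,e), ready(d,d), ready(e,c)}
3. free(d)  →  {clear(d), clear(e), linked(c), linked(d), on(c,c), on(d,e), on(e,a), on(e,e), ready(a,d), ready(c,e), ready(d,d), ready(e,c)}

swap(e,c); tag(e); free(d)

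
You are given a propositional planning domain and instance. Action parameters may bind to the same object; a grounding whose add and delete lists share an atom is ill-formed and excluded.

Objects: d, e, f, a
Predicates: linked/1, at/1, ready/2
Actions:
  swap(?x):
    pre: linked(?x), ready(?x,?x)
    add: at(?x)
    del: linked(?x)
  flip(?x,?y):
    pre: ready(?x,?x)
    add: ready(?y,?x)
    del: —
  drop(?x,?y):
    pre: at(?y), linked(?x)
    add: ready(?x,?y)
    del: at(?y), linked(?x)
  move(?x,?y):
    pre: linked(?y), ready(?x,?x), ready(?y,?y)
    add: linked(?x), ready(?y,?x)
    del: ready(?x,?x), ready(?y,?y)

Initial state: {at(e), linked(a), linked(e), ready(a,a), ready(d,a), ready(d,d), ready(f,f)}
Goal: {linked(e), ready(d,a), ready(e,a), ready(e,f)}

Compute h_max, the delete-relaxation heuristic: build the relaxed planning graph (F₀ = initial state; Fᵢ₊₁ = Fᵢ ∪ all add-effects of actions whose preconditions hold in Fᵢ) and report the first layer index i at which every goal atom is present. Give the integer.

1

F0 = init (7 atoms)
F1 = F0 ∪ {at(a), linked(d), linked(f), ready(a,d), ready(a,e), ready(a,f), ready(d,f), ready(e,a), ready(e,d), ready(e,e), ready(e,f), ready(f,a), ready(f,d)}  (20 atoms)
goal ⊆ F1  ⇒  h_max = 1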